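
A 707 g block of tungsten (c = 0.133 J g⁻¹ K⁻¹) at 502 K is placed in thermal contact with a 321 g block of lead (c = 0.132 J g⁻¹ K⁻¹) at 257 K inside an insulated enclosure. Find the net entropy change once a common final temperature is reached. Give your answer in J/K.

ΔS_total = 5.94 J/K

Energy balance: T_f = (m₁c₁T₁ + m₂c₂T₂)/(m₁c₁ + m₂c₂) = 425.89 K.
ΔS₁ = m₁c₁ ln(T_f/T₁) = 94.031 × ln(425.89/502) = -15.46 J/K.
ΔS₂ = m₂c₂ ln(T_f/T₂) = 42.372 × ln(425.89/257) = 21.4 J/K.
ΔS_total = -15.46 + 21.4 = 5.94 J/K.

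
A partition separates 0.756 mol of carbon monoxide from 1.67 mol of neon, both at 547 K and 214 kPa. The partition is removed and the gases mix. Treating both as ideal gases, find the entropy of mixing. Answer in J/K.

Mole fractions: x_A = 0.756/2.43 = 0.312, x_B = 0.688.
ΔS_mix = −R(n_A ln x_A + n_B ln x_B) = −8.314 × (0.756 ln 0.312 + 1.67 ln 0.688) = 12.5 J/K.

ΔS_mix = 12.5 J/K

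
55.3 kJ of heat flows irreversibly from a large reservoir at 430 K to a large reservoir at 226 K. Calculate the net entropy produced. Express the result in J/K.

ΔS_hot = −Q/T_H = −55300/430 = -128.6 J/K and ΔS_cold = +Q/T_C = 55300/226 = 244.7 J/K.
ΔS_total = -128.6 + 244.7 = 116 J/K, positive as the second law requires.

ΔS_total = 116 J/K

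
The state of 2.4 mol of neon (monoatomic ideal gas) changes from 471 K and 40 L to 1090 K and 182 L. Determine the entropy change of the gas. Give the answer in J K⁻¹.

Entropy is a state function: ΔS = nC_V ln(T₂/T₁) + nR ln(V₂/V₁), with C_V = 3R/2 = 12.47 J mol⁻¹ K⁻¹ for a monoatomic ideal gas.
ΔS = 2.4 × [12.47 × ln(1090/471) + 8.314 × ln(182/40)] = 55.3 J/K.

ΔS = 55.3 J/K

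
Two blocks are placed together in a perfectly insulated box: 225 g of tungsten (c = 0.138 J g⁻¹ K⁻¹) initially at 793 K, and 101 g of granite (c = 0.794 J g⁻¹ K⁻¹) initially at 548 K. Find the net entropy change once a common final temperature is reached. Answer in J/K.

Energy balance: T_f = (m₁c₁T₁ + m₂c₂T₂)/(m₁c₁ + m₂c₂) = 616.38 K.
ΔS₁ = m₁c₁ ln(T_f/T₁) = 31.05 × ln(616.38/793) = -7.823 J/K.
ΔS₂ = m₂c₂ ln(T_f/T₂) = 80.194 × ln(616.38/548) = 9.43 J/K.
ΔS_total = -7.823 + 9.43 = 1.61 J/K.

ΔS_total = 1.61 J/K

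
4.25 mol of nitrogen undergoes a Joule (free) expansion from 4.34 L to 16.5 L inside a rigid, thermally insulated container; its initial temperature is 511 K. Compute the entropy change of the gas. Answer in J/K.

ΔS_gas = 47.2 J/K

No heat is exchanged and no work is done, so the ideal-gas temperature stays constant.
Entropy is a state function; using a reversible isothermal path, ΔS_gas = nR ln(V₂/V₁) = 4.25 × 8.314 × ln(16.5/4.34) = 47.2 J/K.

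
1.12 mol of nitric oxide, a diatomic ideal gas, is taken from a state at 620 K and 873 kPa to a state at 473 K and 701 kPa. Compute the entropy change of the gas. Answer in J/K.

ΔS = nC_p ln(T₂/T₁) − nR ln(P₂/P₁), with C_p = 7R/2 = 29.1 J mol⁻¹ K⁻¹ for a diatomic ideal gas.
ΔS = 1.12 × [29.1 × ln(473/620) − 8.314 × ln(701/873)] = -6.78 J/K.

ΔS = -6.78 J/K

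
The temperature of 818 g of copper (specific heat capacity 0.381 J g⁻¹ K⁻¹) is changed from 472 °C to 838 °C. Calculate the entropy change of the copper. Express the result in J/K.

In kelvin: T₁ = 745.15 K, T₂ = 1111.15 K. ΔS = ∫dQ_rev/T = m c ln(T₂/T₁) = 818 × 0.381 × ln(1111.15/745.15) = 125 J/K.

ΔS = 125 J/K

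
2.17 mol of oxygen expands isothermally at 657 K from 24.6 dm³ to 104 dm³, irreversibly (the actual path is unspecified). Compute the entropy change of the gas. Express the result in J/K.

Entropy is a state function, so ΔS_gas depends only on the end states.
For an isothermal ideal gas ΔS_gas = nR ln(V₂/V₁) = 2.17 × 8.314 × ln(104/24.6) = 26 J/K.

ΔS_gas = 26 J/K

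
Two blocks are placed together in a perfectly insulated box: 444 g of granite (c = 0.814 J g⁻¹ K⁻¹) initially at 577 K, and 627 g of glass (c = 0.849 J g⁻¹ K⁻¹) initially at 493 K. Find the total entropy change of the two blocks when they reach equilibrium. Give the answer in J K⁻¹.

ΔS_total = 2.69 J/K

Energy balance: T_f = (m₁c₁T₁ + m₂c₂T₂)/(m₁c₁ + m₂c₂) = 526.97 K.
ΔS₁ = m₁c₁ ln(T_f/T₁) = 361.416 × ln(526.97/577) = -32.78 J/K.
ΔS₂ = m₂c₂ ln(T_f/T₂) = 532.323 × ln(526.97/493) = 35.47 J/K.
ΔS_total = -32.78 + 35.47 = 2.69 J/K.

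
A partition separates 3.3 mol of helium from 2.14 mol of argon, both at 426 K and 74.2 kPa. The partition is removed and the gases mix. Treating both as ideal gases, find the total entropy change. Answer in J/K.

ΔS_mix = 30.3 J/K

Mole fractions: x_A = 3.3/5.44 = 0.607, x_B = 0.393.
ΔS_mix = −R(n_A ln x_A + n_B ln x_B) = −8.314 × (3.3 ln 0.607 + 2.14 ln 0.393) = 30.3 J/K.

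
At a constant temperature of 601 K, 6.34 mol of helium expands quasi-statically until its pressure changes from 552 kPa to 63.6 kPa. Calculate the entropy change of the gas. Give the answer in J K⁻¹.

For an isothermal ideal gas ΔS_gas = nR ln(P₁/P₂) = 6.34 × 8.314 × ln(552/63.6) = 114 J/K.

ΔS_gas = 114 J/K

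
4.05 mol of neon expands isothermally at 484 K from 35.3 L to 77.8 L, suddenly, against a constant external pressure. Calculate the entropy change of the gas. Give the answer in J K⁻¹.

ΔS_gas = 26.6 J/K

Entropy is a state function, so ΔS_gas depends only on the end states.
For an isothermal ideal gas ΔS_gas = nR ln(V₂/V₁) = 4.05 × 8.314 × ln(77.8/35.3) = 26.6 J/K.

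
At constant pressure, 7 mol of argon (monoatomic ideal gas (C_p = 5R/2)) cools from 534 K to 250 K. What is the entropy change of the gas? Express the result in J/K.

At constant pressure, ΔS = nC_p ln(T₂/T₁) with C_p = 5R/2 = 20.79 J mol⁻¹ K⁻¹.
ΔS = 7 × 20.79 × ln(250/534) = -110 J/K.

ΔS = -110 J/K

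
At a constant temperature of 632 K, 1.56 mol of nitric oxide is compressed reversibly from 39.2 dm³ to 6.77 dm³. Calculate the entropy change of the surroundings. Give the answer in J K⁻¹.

For an isothermal ideal gas ΔS_gas = nR ln(V₂/V₁) = 1.56 × 8.314 × ln(6.77/39.2) = -22.8 J/K.
The process is reversible, so ΔS_surr = −ΔS_gas = 22.8 J/K and ΔS_universe = 0.

ΔS_surr = 22.8 J/K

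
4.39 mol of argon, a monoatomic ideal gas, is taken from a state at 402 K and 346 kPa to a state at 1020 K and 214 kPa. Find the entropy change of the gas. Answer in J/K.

ΔS = 102 J/K

ΔS = nC_p ln(T₂/T₁) − nR ln(P₂/P₁), with C_p = 5R/2 = 20.79 J mol⁻¹ K⁻¹ for a monoatomic ideal gas.
ΔS = 4.39 × [20.79 × ln(1020/402) − 8.314 × ln(214/346)] = 102 J/K.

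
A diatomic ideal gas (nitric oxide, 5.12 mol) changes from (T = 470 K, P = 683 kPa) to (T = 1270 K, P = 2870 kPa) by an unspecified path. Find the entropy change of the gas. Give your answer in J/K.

ΔS = 87 J/K

ΔS = nC_p ln(T₂/T₁) − nR ln(P₂/P₁), with C_p = 7R/2 = 29.1 J mol⁻¹ K⁻¹ for a diatomic ideal gas.
ΔS = 5.12 × [29.1 × ln(1270/470) − 8.314 × ln(2870/683)] = 87 J/K.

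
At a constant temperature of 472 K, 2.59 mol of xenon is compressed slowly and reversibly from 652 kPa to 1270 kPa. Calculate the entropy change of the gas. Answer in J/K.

ΔS_gas = -14.4 J/K

For an isothermal ideal gas ΔS_gas = nR ln(P₁/P₂) = 2.59 × 8.314 × ln(652/1270) = -14.4 J/K.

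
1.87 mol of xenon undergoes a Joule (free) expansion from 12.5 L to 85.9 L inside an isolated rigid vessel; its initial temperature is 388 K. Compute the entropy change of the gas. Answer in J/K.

ΔS_gas = 30 J/K

For an ideal gas in free expansion Q = 0 and W = 0, so T is unchanged.
Entropy is a state function; using a reversible isothermal path, ΔS_gas = nR ln(V₂/V₁) = 1.87 × 8.314 × ln(85.9/12.5) = 30 J/K.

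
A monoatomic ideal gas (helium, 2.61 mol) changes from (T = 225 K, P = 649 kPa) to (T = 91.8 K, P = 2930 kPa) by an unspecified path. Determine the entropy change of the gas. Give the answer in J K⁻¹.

ΔS = -81.3 J/K

ΔS = nC_p ln(T₂/T₁) − nR ln(P₂/P₁), with C_p = 5R/2 = 20.79 J mol⁻¹ K⁻¹ for a monoatomic ideal gas.
ΔS = 2.61 × [20.79 × ln(91.8/225) − 8.314 × ln(2930/649)] = -81.3 J/K.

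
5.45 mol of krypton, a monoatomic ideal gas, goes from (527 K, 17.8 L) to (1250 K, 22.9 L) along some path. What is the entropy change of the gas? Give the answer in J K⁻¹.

Entropy is a state function: ΔS = nC_V ln(T₂/T₁) + nR ln(V₂/V₁), with C_V = 3R/2 = 12.47 J mol⁻¹ K⁻¹ for a monoatomic ideal gas.
ΔS = 5.45 × [12.47 × ln(1250/527) + 8.314 × ln(22.9/17.8)] = 70.1 J/K.

ΔS = 70.1 J/K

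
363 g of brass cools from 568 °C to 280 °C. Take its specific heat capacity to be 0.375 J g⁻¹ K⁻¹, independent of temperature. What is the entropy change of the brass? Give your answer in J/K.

ΔS = -57.1 J/K

In kelvin: T₁ = 841.15 K, T₂ = 553.15 K. ΔS = ∫dQ_rev/T = m c ln(T₂/T₁) = 363 × 0.375 × ln(553.15/841.15) = -57.1 J/K.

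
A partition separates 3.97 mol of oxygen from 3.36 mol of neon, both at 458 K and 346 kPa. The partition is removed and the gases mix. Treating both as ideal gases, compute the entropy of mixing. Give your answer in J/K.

Mole fractions: x_A = 3.97/7.33 = 0.542, x_B = 0.458.
ΔS_mix = −R(n_A ln x_A + n_B ln x_B) = −8.314 × (3.97 ln 0.542 + 3.36 ln 0.458) = 42 J/K.

ΔS_mix = 42 J/K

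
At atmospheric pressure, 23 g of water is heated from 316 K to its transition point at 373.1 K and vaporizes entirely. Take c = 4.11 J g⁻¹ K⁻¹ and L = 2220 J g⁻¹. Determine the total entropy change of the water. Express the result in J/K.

ΔS = 153 J/K

Warming step: ΔS₁ = m c ln(T_tr/T_i) = 23 × 4.11 × ln(373.1/316) = 15.7 J/K.
Phase change: ΔS₂ = +mL/T_tr = 23 × 2220 / 373.1 = 136.9 J/K.
ΔS_total = (15.7) + (136.9) = 153 J/K.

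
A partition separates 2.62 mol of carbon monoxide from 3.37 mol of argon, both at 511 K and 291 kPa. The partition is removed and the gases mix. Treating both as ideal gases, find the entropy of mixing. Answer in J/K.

Mole fractions: x_A = 2.62/5.99 = 0.437, x_B = 0.563.
ΔS_mix = −R(n_A ln x_A + n_B ln x_B) = −8.314 × (2.62 ln 0.437 + 3.37 ln 0.563) = 34.1 J/K.

ΔS_mix = 34.1 J/K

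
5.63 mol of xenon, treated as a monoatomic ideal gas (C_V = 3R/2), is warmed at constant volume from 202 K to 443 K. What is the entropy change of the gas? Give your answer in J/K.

ΔS = 55.1 J/K

At constant volume, ΔS = nC_V ln(T₂/T₁) with C_V = 3R/2 = 12.47 J mol⁻¹ K⁻¹.
ΔS = 5.63 × 12.47 × ln(443/202) = 55.1 J/K.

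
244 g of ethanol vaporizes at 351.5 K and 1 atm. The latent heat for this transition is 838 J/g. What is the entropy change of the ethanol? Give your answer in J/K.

ΔS = 582 J/K

Heat absorbed by the substance: Q = mL = 244 × 838 = 204472 J.
At constant T, ΔS = Q_rev/T = 204472 / 351.5 = 582 J/K.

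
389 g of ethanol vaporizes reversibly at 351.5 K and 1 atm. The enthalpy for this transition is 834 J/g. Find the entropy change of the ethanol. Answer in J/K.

ΔS = 923 J/K

Heat absorbed by the substance: Q = mL = 389 × 834 = 324426 J.
At constant T, ΔS = Q_rev/T = 324426 / 351.5 = 923 J/K.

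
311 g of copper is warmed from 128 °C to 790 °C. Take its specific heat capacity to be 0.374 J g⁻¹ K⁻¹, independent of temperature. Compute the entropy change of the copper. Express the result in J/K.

ΔS = 113 J/K

In kelvin: T₁ = 401.15 K, T₂ = 1063.15 K. ΔS = ∫dQ_rev/T = m c ln(T₂/T₁) = 311 × 0.374 × ln(1063.15/401.15) = 113 J/K.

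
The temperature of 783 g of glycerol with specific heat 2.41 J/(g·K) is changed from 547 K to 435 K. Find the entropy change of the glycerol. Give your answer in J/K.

ΔS = ∫dQ_rev/T = m c ln(T₂/T₁) = 783 × 2.41 × ln(435/547) = -432 J/K.

ΔS = -432 J/K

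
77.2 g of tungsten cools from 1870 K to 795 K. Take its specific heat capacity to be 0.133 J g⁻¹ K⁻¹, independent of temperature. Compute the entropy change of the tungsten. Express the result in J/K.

ΔS = -8.78 J/K

ΔS = ∫dQ_rev/T = m c ln(T₂/T₁) = 77.2 × 0.133 × ln(795/1870) = -8.78 J/K.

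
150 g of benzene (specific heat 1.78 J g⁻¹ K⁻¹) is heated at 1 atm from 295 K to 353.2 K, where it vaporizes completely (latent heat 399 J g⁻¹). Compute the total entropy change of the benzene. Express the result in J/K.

ΔS = 218 J/K

Warming step: ΔS₁ = m c ln(T_tr/T_i) = 150 × 1.78 × ln(353.2/295) = 48.08 J/K.
Phase change: ΔS₂ = +mL/T_tr = 150 × 399 / 353.2 = 169.5 J/K.
ΔS_total = (48.08) + (169.5) = 218 J/K.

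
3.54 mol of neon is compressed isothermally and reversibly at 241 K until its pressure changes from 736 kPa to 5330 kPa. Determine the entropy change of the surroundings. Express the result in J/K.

For an isothermal ideal gas ΔS_gas = nR ln(P₁/P₂) = 3.54 × 8.314 × ln(736/5330) = -58.3 J/K.
The process is reversible, so ΔS_surr = −ΔS_gas = 58.3 J/K and ΔS_universe = 0.

ΔS_surr = 58.3 J/K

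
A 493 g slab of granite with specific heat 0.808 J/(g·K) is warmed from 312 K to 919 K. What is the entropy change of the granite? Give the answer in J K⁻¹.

ΔS = 430 J/K

ΔS = ∫dQ_rev/T = m c ln(T₂/T₁) = 493 × 0.808 × ln(919/312) = 430 J/K.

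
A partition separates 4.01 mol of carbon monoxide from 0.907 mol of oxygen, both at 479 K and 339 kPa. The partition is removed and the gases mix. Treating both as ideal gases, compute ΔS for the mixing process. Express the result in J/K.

ΔS_mix = 19.5 J/K

Mole fractions: x_A = 4.01/4.92 = 0.816, x_B = 0.184.
ΔS_mix = −R(n_A ln x_A + n_B ln x_B) = −8.314 × (4.01 ln 0.816 + 0.907 ln 0.184) = 19.5 J/K.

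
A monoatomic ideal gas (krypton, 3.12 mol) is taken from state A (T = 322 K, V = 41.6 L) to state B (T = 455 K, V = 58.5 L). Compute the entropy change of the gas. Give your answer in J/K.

ΔS = 22.3 J/K

Entropy is a state function: ΔS = nC_V ln(T₂/T₁) + nR ln(V₂/V₁), with C_V = 3R/2 = 12.47 J mol⁻¹ K⁻¹ for a monoatomic ideal gas.
ΔS = 3.12 × [12.47 × ln(455/322) + 8.314 × ln(58.5/41.6)] = 22.3 J/K.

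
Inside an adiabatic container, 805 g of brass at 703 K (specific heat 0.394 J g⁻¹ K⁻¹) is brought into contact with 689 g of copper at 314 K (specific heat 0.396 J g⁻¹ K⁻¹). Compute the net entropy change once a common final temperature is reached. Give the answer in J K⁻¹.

Energy balance: T_f = (m₁c₁T₁ + m₂c₂T₂)/(m₁c₁ + m₂c₂) = 523.11 K.
ΔS₁ = m₁c₁ ln(T_f/T₁) = 317.17 × ln(523.11/703) = -93.743 J/K.
ΔS₂ = m₂c₂ ln(T_f/T₂) = 272.844 × ln(523.11/314) = 139.26 J/K.
ΔS_total = -93.743 + 139.26 = 45.5 J/K.

ΔS_total = 45.5 J/K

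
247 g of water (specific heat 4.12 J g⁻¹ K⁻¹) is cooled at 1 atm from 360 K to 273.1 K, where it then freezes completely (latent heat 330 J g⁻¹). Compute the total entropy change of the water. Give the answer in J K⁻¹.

ΔS = -580 J/K

Cooling step: ΔS₁ = m c ln(T_tr/T_i) = 247 × 4.12 × ln(273.1/360) = -281.1 J/K.
Phase change: ΔS₂ = −mL/T_tr = −247 × 330 / 273.1 = -298.5 J/K.
ΔS_total = (-281.1) + (-298.5) = -580 J/K.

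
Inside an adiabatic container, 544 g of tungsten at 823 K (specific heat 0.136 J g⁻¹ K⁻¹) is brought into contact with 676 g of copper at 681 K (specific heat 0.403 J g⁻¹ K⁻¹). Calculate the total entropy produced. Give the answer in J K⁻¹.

ΔS_total = 1.08 J/K

Energy balance: T_f = (m₁c₁T₁ + m₂c₂T₂)/(m₁c₁ + m₂c₂) = 711.33 K.
ΔS₁ = m₁c₁ ln(T_f/T₁) = 73.984 × ln(711.33/823) = -10.79 J/K.
ΔS₂ = m₂c₂ ln(T_f/T₂) = 272.428 × ln(711.33/681) = 11.87 J/K.
ΔS_total = -10.79 + 11.87 = 1.08 J/K.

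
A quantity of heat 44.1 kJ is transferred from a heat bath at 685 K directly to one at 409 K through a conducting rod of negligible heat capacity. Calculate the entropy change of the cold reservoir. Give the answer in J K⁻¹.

The cold reservoir gains heat Q, so ΔS_cold = +Q/T_C = 44100/409 = 108 J/K.

ΔS_cold = 108 J/K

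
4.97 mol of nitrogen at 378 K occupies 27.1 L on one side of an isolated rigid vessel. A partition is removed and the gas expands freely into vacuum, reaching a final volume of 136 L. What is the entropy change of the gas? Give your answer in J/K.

For an ideal gas in free expansion Q = 0 and W = 0, so T is unchanged.
Entropy is a state function; using a reversible isothermal path, ΔS_gas = nR ln(V₂/V₁) = 4.97 × 8.314 × ln(136/27.1) = 66.7 J/K.

ΔS_gas = 66.7 J/K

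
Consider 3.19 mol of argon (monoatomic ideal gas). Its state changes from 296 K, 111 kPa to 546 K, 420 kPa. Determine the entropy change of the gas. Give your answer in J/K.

ΔS = nC_p ln(T₂/T₁) − nR ln(P₂/P₁), with C_p = 5R/2 = 20.79 J mol⁻¹ K⁻¹ for a monoatomic ideal gas.
ΔS = 3.19 × [20.79 × ln(546/296) − 8.314 × ln(420/111)] = 5.3 J/K.

ΔS = 5.3 J/K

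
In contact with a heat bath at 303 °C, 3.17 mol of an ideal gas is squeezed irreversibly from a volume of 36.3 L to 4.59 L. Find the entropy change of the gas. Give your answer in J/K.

Entropy is a state function, so ΔS_gas depends only on the end states.
For an isothermal ideal gas ΔS_gas = nR ln(V₂/V₁) = 3.17 × 8.314 × ln(4.59/36.3) = -54.5 J/K.

ΔS_gas = -54.5 J/K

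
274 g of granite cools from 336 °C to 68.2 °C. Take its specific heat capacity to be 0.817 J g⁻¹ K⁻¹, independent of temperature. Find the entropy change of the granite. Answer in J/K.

In kelvin: T₁ = 609.15 K, T₂ = 341.35 K. ΔS = ∫dQ_rev/T = m c ln(T₂/T₁) = 274 × 0.817 × ln(341.35/609.15) = -130 J/K.

ΔS = -130 J/K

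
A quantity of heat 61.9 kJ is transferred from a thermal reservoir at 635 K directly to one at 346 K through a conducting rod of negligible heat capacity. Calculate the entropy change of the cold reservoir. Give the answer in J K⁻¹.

The cold reservoir gains heat Q, so ΔS_cold = +Q/T_C = 61900/346 = 179 J/K.

ΔS_cold = 179 J/K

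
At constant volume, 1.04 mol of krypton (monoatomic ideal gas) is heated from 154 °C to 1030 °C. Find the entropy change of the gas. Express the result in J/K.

In kelvin: T₁ = 427.15 K, T₂ = 1303.15 K. At constant volume, ΔS = nC_V ln(T₂/T₁) with C_V = 3R/2 = 12.47 J mol⁻¹ K⁻¹.
ΔS = 1.04 × 12.47 × ln(1303.15/427.15) = 14.5 J/K.

ΔS = 14.5 J/K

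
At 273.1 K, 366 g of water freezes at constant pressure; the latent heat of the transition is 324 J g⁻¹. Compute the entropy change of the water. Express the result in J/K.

ΔS = -434 J/K

Heat released by the substance: Q = −mL = −366 × 324 = −118584 J.
At constant T, ΔS = Q_rev/T = −118584 / 273.1 = -434 J/K.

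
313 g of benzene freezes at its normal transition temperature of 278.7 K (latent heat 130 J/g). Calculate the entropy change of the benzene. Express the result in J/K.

Heat released by the substance: Q = −mL = −313 × 130 = −40690 J.
At constant T, ΔS = Q_rev/T = −40690 / 278.7 = -146 J/K.

ΔS = -146 J/K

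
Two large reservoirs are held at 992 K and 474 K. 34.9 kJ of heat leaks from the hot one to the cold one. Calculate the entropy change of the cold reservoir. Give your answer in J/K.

The cold reservoir gains heat Q, so ΔS_cold = +Q/T_C = 34900/474 = 73.6 J/K.

ΔS_cold = 73.6 J/K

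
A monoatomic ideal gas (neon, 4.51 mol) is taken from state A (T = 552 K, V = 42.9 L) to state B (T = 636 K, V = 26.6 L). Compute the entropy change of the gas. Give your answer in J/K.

ΔS = -9.95 J/K

Entropy is a state function: ΔS = nC_V ln(T₂/T₁) + nR ln(V₂/V₁), with C_V = 3R/2 = 12.47 J mol⁻¹ K⁻¹ for a monoatomic ideal gas.
ΔS = 4.51 × [12.47 × ln(636/552) + 8.314 × ln(26.6/42.9)] = -9.95 J/K.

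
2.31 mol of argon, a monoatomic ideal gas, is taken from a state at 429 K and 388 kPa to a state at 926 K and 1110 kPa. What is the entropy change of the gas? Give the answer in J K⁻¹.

ΔS = 16.8 J/K

ΔS = nC_p ln(T₂/T₁) − nR ln(P₂/P₁), with C_p = 5R/2 = 20.79 J mol⁻¹ K⁻¹ for a monoatomic ideal gas.
ΔS = 2.31 × [20.79 × ln(926/429) − 8.314 × ln(1110/388)] = 16.8 J/K.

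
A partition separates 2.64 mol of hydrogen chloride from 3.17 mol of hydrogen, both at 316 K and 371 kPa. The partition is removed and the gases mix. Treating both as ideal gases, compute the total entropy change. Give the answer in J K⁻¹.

Mole fractions: x_A = 2.64/5.81 = 0.454, x_B = 0.546.
ΔS_mix = −R(n_A ln x_A + n_B ln x_B) = −8.314 × (2.64 ln 0.454 + 3.17 ln 0.546) = 33.3 J/K.

ΔS_mix = 33.3 J/K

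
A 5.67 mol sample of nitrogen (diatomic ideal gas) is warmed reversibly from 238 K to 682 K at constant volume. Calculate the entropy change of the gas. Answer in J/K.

At constant volume, ΔS = nC_V ln(T₂/T₁) with C_V = 5R/2 = 20.79 J mol⁻¹ K⁻¹.
ΔS = 5.67 × 20.79 × ln(682/238) = 124 J/K.

ΔS = 124 J/K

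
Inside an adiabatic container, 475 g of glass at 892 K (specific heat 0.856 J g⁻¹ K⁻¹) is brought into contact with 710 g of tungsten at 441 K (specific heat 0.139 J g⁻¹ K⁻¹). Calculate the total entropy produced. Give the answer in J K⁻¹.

ΔS_total = 17 J/K

Energy balance: T_f = (m₁c₁T₁ + m₂c₂T₂)/(m₁c₁ + m₂c₂) = 803.91 K.
ΔS₁ = m₁c₁ ln(T_f/T₁) = 406.6 × ln(803.91/892) = -42.28 J/K.
ΔS₂ = m₂c₂ ln(T_f/T₂) = 98.69 × ln(803.91/441) = 59.26 J/K.
ΔS_total = -42.28 + 59.26 = 17 J/K.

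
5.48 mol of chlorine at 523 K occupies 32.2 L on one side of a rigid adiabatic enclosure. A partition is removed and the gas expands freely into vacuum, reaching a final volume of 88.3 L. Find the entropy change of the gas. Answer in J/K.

ΔS_gas = 46 J/K

No heat is exchanged and no work is done, so the ideal-gas temperature stays constant.
Entropy is a state function; using a reversible isothermal path, ΔS_gas = nR ln(V₂/V₁) = 5.48 × 8.314 × ln(88.3/32.2) = 46 J/K.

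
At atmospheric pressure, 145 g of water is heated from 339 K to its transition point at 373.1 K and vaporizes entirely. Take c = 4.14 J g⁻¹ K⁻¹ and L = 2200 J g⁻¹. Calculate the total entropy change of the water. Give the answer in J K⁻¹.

Warming step: ΔS₁ = m c ln(T_tr/T_i) = 145 × 4.14 × ln(373.1/339) = 57.54 J/K.
Phase change: ΔS₂ = +mL/T_tr = 145 × 2200 / 373.1 = 855 J/K.
ΔS_total = (57.54) + (855) = 913 J/K.

ΔS = 913 J/K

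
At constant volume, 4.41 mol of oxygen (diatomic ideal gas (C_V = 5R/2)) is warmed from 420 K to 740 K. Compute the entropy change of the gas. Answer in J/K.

ΔS = 51.9 J/K

At constant volume, ΔS = nC_V ln(T₂/T₁) with C_V = 5R/2 = 20.79 J mol⁻¹ K⁻¹.
ΔS = 4.41 × 20.79 × ln(740/420) = 51.9 J/K.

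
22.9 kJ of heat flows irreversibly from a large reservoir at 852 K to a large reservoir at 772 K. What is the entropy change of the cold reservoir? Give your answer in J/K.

ΔS_cold = 29.7 J/K

The cold reservoir gains heat Q, so ΔS_cold = +Q/T_C = 22900/772 = 29.7 J/K.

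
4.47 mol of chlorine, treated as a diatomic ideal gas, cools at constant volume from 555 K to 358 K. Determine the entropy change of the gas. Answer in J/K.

ΔS = -40.7 J/K

At constant volume, ΔS = nC_V ln(T₂/T₁) with C_V = 5R/2 = 20.79 J mol⁻¹ K⁻¹.
ΔS = 4.47 × 20.79 × ln(358/555) = -40.7 J/K.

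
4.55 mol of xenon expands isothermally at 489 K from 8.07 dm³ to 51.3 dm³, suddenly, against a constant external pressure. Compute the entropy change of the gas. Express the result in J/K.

Entropy is a state function, so ΔS_gas depends only on the end states.
For an isothermal ideal gas ΔS_gas = nR ln(V₂/V₁) = 4.55 × 8.314 × ln(51.3/8.07) = 70 J/K.

ΔS_gas = 70 J/K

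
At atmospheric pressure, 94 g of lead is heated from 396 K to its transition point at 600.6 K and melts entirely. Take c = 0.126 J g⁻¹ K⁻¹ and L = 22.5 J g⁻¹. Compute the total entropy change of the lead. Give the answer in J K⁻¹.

Warming step: ΔS₁ = m c ln(T_tr/T_i) = 94 × 0.126 × ln(600.6/396) = 4.933 J/K.
Phase change: ΔS₂ = +mL/T_tr = 94 × 22.5 / 600.6 = 3.521 J/K.
ΔS_total = (4.933) + (3.521) = 8.45 J/K.

ΔS = 8.45 J/K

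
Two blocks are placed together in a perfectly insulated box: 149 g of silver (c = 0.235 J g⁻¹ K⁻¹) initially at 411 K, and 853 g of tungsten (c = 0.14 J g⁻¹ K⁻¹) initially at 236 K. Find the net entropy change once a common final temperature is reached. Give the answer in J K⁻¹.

Energy balance: T_f = (m₁c₁T₁ + m₂c₂T₂)/(m₁c₁ + m₂c₂) = 275.68 K.
ΔS₁ = m₁c₁ ln(T_f/T₁) = 35.015 × ln(275.68/411) = -13.984 J/K.
ΔS₂ = m₂c₂ ln(T_f/T₂) = 119.42 × ln(275.68/236) = 18.558 J/K.
ΔS_total = -13.984 + 18.558 = 4.57 J/K.

ΔS_total = 4.57 J/K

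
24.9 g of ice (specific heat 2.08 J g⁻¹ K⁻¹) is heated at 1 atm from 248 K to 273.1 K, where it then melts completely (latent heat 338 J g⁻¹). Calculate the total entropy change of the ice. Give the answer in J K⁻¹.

ΔS = 35.8 J/K

Warming step: ΔS₁ = m c ln(T_tr/T_i) = 24.9 × 2.08 × ln(273.1/248) = 4.993 J/K.
Phase change: ΔS₂ = +mL/T_tr = 24.9 × 338 / 273.1 = 30.82 J/K.
ΔS_total = (4.993) + (30.82) = 35.8 J/K.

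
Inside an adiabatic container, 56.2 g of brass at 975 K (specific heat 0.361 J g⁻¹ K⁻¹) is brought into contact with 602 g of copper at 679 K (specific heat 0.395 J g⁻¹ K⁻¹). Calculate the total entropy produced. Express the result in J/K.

ΔS_total = 1.36 J/K

Energy balance: T_f = (m₁c₁T₁ + m₂c₂T₂)/(m₁c₁ + m₂c₂) = 702.27 K.
ΔS₁ = m₁c₁ ln(T_f/T₁) = 20.2882 × ln(702.27/975) = -6.657 J/K.
ΔS₂ = m₂c₂ ln(T_f/T₂) = 237.79 × ln(702.27/679) = 8.013 J/K.
ΔS_total = -6.657 + 8.013 = 1.36 J/K.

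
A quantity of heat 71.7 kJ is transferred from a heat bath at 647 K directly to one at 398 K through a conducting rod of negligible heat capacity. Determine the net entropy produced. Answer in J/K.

ΔS_hot = −Q/T_H = −71700/647 = -110.82 J/K and ΔS_cold = +Q/T_C = 71700/398 = 180.15 J/K.
ΔS_total = -110.82 + 180.15 = 69.3 J/K, positive as the second law requires.

ΔS_total = 69.3 J/K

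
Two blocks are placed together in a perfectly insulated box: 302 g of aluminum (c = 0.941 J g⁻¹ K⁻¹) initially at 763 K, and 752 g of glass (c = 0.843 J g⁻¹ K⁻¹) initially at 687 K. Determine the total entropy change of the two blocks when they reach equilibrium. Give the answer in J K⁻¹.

Energy balance: T_f = (m₁c₁T₁ + m₂c₂T₂)/(m₁c₁ + m₂c₂) = 710.52 K.
ΔS₁ = m₁c₁ ln(T_f/T₁) = 284.182 × ln(710.52/763) = -20.25 J/K.
ΔS₂ = m₂c₂ ln(T_f/T₂) = 633.936 × ln(710.52/687) = 21.34 J/K.
ΔS_total = -20.25 + 21.34 = 1.09 J/K.

ΔS_total = 1.09 J/K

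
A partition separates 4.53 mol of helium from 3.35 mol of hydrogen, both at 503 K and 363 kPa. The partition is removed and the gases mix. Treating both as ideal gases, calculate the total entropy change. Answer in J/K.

ΔS_mix = 44.7 J/K

Mole fractions: x_A = 4.53/7.88 = 0.575, x_B = 0.425.
ΔS_mix = −R(n_A ln x_A + n_B ln x_B) = −8.314 × (4.53 ln 0.575 + 3.35 ln 0.425) = 44.7 J/K.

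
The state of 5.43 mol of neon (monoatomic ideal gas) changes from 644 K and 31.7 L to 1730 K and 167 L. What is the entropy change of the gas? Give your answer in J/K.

Entropy is a state function: ΔS = nC_V ln(T₂/T₁) + nR ln(V₂/V₁), with C_V = 3R/2 = 12.47 J mol⁻¹ K⁻¹ for a monoatomic ideal gas.
ΔS = 5.43 × [12.47 × ln(1730/644) + 8.314 × ln(167/31.7)] = 142 J/K.

ΔS = 142 J/K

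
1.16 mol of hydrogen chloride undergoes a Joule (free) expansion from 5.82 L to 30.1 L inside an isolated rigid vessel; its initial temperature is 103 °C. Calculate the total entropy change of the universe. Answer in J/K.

ΔS_universe = 15.8 J/K

For an ideal gas in free expansion Q = 0 and W = 0, so T is unchanged.
Entropy is a state function; using a reversible isothermal path, ΔS_gas = nR ln(V₂/V₁) = 1.16 × 8.314 × ln(30.1/5.82) = 15.8 J/K.
The insulated surroundings exchange no heat, so ΔS_surr = 0 and ΔS_universe = ΔS_gas.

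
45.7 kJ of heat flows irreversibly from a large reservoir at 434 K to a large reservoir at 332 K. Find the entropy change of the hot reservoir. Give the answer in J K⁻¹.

The hot reservoir loses heat Q, so ΔS_hot = −Q/T_H = −45700/434 = -105 J/K.

ΔS_hot = -105 J/K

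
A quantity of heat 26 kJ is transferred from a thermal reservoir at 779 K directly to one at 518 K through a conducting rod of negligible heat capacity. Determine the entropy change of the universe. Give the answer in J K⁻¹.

ΔS_total = 16.8 J/K

ΔS_hot = −Q/T_H = −26000/779 = -33.38 J/K and ΔS_cold = +Q/T_C = 26000/518 = 50.19 J/K.
ΔS_total = -33.38 + 50.19 = 16.8 J/K, positive as the second law requires.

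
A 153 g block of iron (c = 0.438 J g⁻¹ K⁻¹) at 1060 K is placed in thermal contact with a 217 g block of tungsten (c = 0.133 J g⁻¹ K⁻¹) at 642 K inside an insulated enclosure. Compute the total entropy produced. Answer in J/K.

ΔS_total = 2.36 J/K

Energy balance: T_f = (m₁c₁T₁ + m₂c₂T₂)/(m₁c₁ + m₂c₂) = 934.17 K.
ΔS₁ = m₁c₁ ln(T_f/T₁) = 67.014 × ln(934.17/1060) = -8.4682 J/K.
ΔS₂ = m₂c₂ ln(T_f/T₂) = 28.861 × ln(934.17/642) = 10.825 J/K.
ΔS_total = -8.4682 + 10.825 = 2.36 J/K.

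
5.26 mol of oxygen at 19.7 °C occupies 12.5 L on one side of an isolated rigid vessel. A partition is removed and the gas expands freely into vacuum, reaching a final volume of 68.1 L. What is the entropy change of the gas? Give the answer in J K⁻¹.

ΔS_gas = 74.1 J/K

No heat is exchanged and no work is done, so the ideal-gas temperature stays constant.
Entropy is a state function; using a reversible isothermal path, ΔS_gas = nR ln(V₂/V₁) = 5.26 × 8.314 × ln(68.1/12.5) = 74.1 J/K.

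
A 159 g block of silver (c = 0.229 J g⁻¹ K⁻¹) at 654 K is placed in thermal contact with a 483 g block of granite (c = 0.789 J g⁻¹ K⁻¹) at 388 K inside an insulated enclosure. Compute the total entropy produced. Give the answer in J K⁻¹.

Energy balance: T_f = (m₁c₁T₁ + m₂c₂T₂)/(m₁c₁ + m₂c₂) = 411.2 K.
ΔS₁ = m₁c₁ ln(T_f/T₁) = 36.411 × ln(411.2/654) = -16.9 J/K.
ΔS₂ = m₂c₂ ln(T_f/T₂) = 381.087 × ln(411.2/388) = 22.13 J/K.
ΔS_total = -16.9 + 22.13 = 5.23 J/K.

ΔS_total = 5.23 J/K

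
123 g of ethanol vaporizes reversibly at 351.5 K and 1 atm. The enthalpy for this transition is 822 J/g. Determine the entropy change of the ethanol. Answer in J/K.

ΔS = 288 J/K

Heat absorbed by the substance: Q = mL = 123 × 822 = 101106 J.
At constant T, ΔS = Q_rev/T = 101106 / 351.5 = 288 J/K.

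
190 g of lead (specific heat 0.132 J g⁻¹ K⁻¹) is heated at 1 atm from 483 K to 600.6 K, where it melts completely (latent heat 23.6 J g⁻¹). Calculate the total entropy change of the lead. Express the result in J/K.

Warming step: ΔS₁ = m c ln(T_tr/T_i) = 190 × 0.132 × ln(600.6/483) = 5.465 J/K.
Phase change: ΔS₂ = +mL/T_tr = 190 × 23.6 / 600.6 = 7.466 J/K.
ΔS_total = (5.465) + (7.466) = 12.9 J/K.

ΔS = 12.9 J/K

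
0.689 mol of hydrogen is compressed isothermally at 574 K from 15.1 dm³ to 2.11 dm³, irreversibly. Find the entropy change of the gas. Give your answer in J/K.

ΔS_gas = -11.3 J/K

Entropy is a state function, so ΔS_gas depends only on the end states.
For an isothermal ideal gas ΔS_gas = nR ln(V₂/V₁) = 0.689 × 8.314 × ln(2.11/15.1) = -11.3 J/K.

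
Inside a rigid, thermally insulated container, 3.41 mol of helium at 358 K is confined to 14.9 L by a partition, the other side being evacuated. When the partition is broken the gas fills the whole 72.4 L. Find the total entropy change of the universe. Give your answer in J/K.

For an ideal gas in free expansion Q = 0 and W = 0, so T is unchanged.
Entropy is a state function; using a reversible isothermal path, ΔS_gas = nR ln(V₂/V₁) = 3.41 × 8.314 × ln(72.4/14.9) = 44.8 J/K.
The insulated surroundings exchange no heat, so ΔS_surr = 0 and ΔS_universe = ΔS_gas.

ΔS_universe = 44.8 J/K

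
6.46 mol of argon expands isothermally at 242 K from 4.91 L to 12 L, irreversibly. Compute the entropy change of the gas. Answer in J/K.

ΔS_gas = 48 J/K

Entropy is a state function, so ΔS_gas depends only on the end states.
For an isothermal ideal gas ΔS_gas = nR ln(V₂/V₁) = 6.46 × 8.314 × ln(12/4.91) = 48 J/K.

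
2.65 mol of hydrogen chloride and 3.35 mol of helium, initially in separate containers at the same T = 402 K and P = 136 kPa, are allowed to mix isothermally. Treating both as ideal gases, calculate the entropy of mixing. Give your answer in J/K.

Mole fractions: x_A = 2.65/6 = 0.442, x_B = 0.558.
ΔS_mix = −R(n_A ln x_A + n_B ln x_B) = −8.314 × (2.65 ln 0.442 + 3.35 ln 0.558) = 34.2 J/K.

ΔS_mix = 34.2 J/K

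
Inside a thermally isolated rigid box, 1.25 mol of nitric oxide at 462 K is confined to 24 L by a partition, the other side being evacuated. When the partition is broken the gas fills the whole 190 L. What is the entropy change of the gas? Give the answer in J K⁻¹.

For an ideal gas in free expansion Q = 0 and W = 0, so T is unchanged.
Entropy is a state function; using a reversible isothermal path, ΔS_gas = nR ln(V₂/V₁) = 1.25 × 8.314 × ln(190/24) = 21.5 J/K.

ΔS_gas = 21.5 J/K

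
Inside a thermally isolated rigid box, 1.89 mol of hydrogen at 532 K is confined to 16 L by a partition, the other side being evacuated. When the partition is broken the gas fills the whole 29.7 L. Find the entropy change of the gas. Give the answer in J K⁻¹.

No heat is exchanged and no work is done, so the ideal-gas temperature stays constant.
Entropy is a state function; using a reversible isothermal path, ΔS_gas = nR ln(V₂/V₁) = 1.89 × 8.314 × ln(29.7/16) = 9.72 J/K.

ΔS_gas = 9.72 J/K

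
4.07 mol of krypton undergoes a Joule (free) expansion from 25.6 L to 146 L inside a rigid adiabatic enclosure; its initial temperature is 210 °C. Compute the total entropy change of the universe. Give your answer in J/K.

ΔS_universe = 58.9 J/K

No heat is exchanged and no work is done, so the ideal-gas temperature stays constant.
Entropy is a state function; using a reversible isothermal path, ΔS_gas = nR ln(V₂/V₁) = 4.07 × 8.314 × ln(146/25.6) = 58.9 J/K.
The insulated surroundings exchange no heat, so ΔS_surr = 0 and ΔS_universe = ΔS_gas.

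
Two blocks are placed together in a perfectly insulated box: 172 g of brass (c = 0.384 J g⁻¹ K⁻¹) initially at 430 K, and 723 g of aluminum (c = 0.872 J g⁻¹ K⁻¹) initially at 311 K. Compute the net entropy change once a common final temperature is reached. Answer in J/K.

ΔS_total = 3.43 J/K

Energy balance: T_f = (m₁c₁T₁ + m₂c₂T₂)/(m₁c₁ + m₂c₂) = 322.28 K.
ΔS₁ = m₁c₁ ln(T_f/T₁) = 66.048 × ln(322.28/430) = -19.04 J/K.
ΔS₂ = m₂c₂ ln(T_f/T₂) = 630.456 × ln(322.28/311) = 22.47 J/K.
ΔS_total = -19.04 + 22.47 = 3.43 J/K.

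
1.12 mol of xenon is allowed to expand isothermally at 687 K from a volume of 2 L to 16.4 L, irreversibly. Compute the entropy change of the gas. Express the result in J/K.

ΔS_gas = 19.6 J/K

Entropy is a state function, so ΔS_gas depends only on the end states.
For an isothermal ideal gas ΔS_gas = nR ln(V₂/V₁) = 1.12 × 8.314 × ln(16.4/2) = 19.6 J/K.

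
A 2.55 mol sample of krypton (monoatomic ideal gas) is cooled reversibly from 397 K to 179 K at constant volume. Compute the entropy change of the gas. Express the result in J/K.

At constant volume, ΔS = nC_V ln(T₂/T₁) with C_V = 3R/2 = 12.47 J mol⁻¹ K⁻¹.
ΔS = 2.55 × 12.47 × ln(179/397) = -25.3 J/K.

ΔS = -25.3 J/K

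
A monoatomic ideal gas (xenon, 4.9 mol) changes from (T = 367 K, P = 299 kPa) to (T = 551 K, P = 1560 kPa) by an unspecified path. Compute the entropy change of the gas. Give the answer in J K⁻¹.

ΔS = nC_p ln(T₂/T₁) − nR ln(P₂/P₁), with C_p = 5R/2 = 20.79 J mol⁻¹ K⁻¹ for a monoatomic ideal gas.
ΔS = 4.9 × [20.79 × ln(551/367) − 8.314 × ln(1560/299)] = -25.9 J/K.

ΔS = -25.9 J/K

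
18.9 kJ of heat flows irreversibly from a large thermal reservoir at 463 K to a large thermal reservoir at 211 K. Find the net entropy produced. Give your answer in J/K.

ΔS_hot = −Q/T_H = −18900/463 = -40.821 J/K and ΔS_cold = +Q/T_C = 18900/211 = 89.573 J/K.
ΔS_total = -40.821 + 89.573 = 48.8 J/K, positive as the second law requires.

ΔS_total = 48.8 J/K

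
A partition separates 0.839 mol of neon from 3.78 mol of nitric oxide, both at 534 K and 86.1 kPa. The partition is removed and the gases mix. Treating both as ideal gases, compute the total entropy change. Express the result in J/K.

ΔS_mix = 18.2 J/K

Mole fractions: x_A = 0.839/4.62 = 0.182, x_B = 0.818.
ΔS_mix = −R(n_A ln x_A + n_B ln x_B) = −8.314 × (0.839 ln 0.182 + 3.78 ln 0.818) = 18.2 J/K.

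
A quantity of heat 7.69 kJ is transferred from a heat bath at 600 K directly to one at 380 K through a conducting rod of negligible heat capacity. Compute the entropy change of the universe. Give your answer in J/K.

ΔS_hot = −Q/T_H = −7690/600 = -12.82 J/K and ΔS_cold = +Q/T_C = 7690/380 = 20.24 J/K.
ΔS_total = -12.82 + 20.24 = 7.42 J/K, positive as the second law requires.

ΔS_total = 7.42 J/K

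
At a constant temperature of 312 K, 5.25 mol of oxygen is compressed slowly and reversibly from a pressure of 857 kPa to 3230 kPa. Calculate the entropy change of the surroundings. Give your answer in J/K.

For an isothermal ideal gas ΔS_gas = nR ln(P₁/P₂) = 5.25 × 8.314 × ln(857/3230) = -57.9 J/K.
The process is reversible, so ΔS_surr = −ΔS_gas = 57.9 J/K and ΔS_universe = 0.

ΔS_surr = 57.9 J/K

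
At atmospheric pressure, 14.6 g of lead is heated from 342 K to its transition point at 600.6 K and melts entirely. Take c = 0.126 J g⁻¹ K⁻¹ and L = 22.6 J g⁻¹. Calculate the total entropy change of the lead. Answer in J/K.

ΔS = 1.59 J/K

Warming step: ΔS₁ = m c ln(T_tr/T_i) = 14.6 × 0.126 × ln(600.6/342) = 1.036 J/K.
Phase change: ΔS₂ = +mL/T_tr = 14.6 × 22.6 / 600.6 = 0.5494 J/K.
ΔS_total = (1.036) + (0.5494) = 1.59 J/K.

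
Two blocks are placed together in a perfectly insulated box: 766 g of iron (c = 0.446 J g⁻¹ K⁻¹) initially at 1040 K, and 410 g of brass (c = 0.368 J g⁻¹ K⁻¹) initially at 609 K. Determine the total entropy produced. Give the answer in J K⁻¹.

ΔS_total = 13.9 J/K

Energy balance: T_f = (m₁c₁T₁ + m₂c₂T₂)/(m₁c₁ + m₂c₂) = 907.97 K.
ΔS₁ = m₁c₁ ln(T_f/T₁) = 341.636 × ln(907.97/1040) = -46.38 J/K.
ΔS₂ = m₂c₂ ln(T_f/T₂) = 150.88 × ln(907.97/609) = 60.26 J/K.
ΔS_total = -46.38 + 60.26 = 13.9 J/K.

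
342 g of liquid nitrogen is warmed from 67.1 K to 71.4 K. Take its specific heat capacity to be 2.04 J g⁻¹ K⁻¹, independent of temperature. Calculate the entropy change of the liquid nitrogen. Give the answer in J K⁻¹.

ΔS = ∫dQ_rev/T = m c ln(T₂/T₁) = 342 × 2.04 × ln(71.4/67.1) = 43.3 J/K.

ΔS = 43.3 J/K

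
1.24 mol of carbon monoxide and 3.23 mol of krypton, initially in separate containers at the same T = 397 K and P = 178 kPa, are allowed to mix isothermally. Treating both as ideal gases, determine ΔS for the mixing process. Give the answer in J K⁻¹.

Mole fractions: x_A = 1.24/4.47 = 0.277, x_B = 0.723.
ΔS_mix = −R(n_A ln x_A + n_B ln x_B) = −8.314 × (1.24 ln 0.277 + 3.23 ln 0.723) = 21.9 J/K.

ΔS_mix = 21.9 J/K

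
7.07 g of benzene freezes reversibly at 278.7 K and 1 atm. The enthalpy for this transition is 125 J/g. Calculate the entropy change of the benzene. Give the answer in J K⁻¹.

ΔS = -3.17 J/K

Heat released by the substance: Q = −mL = −7.07 × 125 = −883.75 J.
At constant T, ΔS = Q_rev/T = −883.75 / 278.7 = -3.17 J/K.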